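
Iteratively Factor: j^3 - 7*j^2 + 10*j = (j - 2)*(j^2 - 5*j) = (j - 5)*(j - 2)*(j)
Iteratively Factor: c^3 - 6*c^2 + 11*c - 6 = (c - 1)*(c^2 - 5*c + 6) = (c - 2)*(c - 1)*(c - 3)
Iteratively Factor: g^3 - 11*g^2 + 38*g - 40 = (g - 2)*(g^2 - 9*g + 20) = (g - 5)*(g - 2)*(g - 4)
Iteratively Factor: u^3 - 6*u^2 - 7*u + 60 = (u - 5)*(u^2 - u - 12) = (u - 5)*(u - 4)*(u + 3)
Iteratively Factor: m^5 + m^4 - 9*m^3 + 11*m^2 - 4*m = (m - 1)*(m^4 + 2*m^3 - 7*m^2 + 4*m) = (m - 1)*(m + 4)*(m^3 - 2*m^2 + m) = m*(m - 1)*(m + 4)*(m^2 - 2*m + 1) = m*(m - 1)^2*(m + 4)*(m - 1)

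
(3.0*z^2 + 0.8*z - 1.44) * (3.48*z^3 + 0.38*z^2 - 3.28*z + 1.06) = 10.44*z^5 + 3.924*z^4 - 14.5472*z^3 + 0.00879999999999992*z^2 + 5.5712*z - 1.5264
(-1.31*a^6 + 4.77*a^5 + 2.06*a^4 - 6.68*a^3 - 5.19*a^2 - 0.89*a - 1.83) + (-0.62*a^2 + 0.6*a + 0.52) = -1.31*a^6 + 4.77*a^5 + 2.06*a^4 - 6.68*a^3 - 5.81*a^2 - 0.29*a - 1.31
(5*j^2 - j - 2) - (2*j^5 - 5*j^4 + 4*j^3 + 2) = -2*j^5 + 5*j^4 - 4*j^3 + 5*j^2 - j - 4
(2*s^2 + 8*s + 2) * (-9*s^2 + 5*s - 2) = -18*s^4 - 62*s^3 + 18*s^2 - 6*s - 4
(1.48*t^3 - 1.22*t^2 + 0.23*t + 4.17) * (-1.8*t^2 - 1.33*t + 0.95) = -2.664*t^5 + 0.2276*t^4 + 2.6146*t^3 - 8.9709*t^2 - 5.3276*t + 3.9615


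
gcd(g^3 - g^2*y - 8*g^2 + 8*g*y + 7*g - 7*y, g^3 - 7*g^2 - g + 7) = g^2 - 8*g + 7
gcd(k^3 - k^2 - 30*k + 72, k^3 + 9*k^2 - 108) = k^2 + 3*k - 18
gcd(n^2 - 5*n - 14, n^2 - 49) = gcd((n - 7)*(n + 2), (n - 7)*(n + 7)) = n - 7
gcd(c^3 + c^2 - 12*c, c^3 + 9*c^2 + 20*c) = c^2 + 4*c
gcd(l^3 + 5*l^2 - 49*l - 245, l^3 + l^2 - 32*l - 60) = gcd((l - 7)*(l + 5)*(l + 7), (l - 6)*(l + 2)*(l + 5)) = l + 5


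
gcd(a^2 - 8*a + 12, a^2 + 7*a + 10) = 1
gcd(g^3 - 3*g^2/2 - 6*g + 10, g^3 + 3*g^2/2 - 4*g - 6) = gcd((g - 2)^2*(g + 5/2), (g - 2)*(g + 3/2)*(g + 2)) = g - 2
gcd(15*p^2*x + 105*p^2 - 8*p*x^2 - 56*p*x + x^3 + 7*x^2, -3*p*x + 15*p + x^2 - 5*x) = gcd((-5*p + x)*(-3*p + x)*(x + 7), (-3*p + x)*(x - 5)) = -3*p + x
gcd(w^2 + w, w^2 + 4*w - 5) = 1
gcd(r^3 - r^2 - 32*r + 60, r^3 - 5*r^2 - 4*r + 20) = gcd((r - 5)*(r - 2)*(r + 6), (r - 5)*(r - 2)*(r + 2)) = r^2 - 7*r + 10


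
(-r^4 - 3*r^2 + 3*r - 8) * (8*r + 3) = -8*r^5 - 3*r^4 - 24*r^3 + 15*r^2 - 55*r - 24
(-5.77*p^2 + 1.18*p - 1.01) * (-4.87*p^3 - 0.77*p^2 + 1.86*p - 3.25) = 28.0999*p^5 - 1.3037*p^4 - 6.7221*p^3 + 21.725*p^2 - 5.7136*p + 3.2825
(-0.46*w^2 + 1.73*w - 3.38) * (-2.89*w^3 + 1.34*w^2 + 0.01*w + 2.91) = 1.3294*w^5 - 5.6161*w^4 + 12.0818*w^3 - 5.8505*w^2 + 5.0005*w - 9.8358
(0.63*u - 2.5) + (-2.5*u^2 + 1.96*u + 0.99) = -2.5*u^2 + 2.59*u - 1.51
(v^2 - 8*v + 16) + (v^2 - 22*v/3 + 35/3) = 2*v^2 - 46*v/3 + 83/3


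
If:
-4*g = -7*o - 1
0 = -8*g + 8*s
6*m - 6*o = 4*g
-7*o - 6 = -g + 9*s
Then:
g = -5/12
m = -83/126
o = -8/21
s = -5/12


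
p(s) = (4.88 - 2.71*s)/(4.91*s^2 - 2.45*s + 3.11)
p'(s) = (2.45 - 9.82*s)*(4.88 - 2.71*s)/(4.91*s^2 - 2.45*s + 3.11)^2 - 2.71/(4.91*s^2 - 2.45*s + 3.11) = (13.3061*s^2 - 47.9216*s + 3.5279)/(24.1081*s^4 - 24.059*s^3 + 36.5427*s^2 - 15.239*s + 9.6721)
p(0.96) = 0.43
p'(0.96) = -1.08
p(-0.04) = 1.55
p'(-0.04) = 0.53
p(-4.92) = 0.14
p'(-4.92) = 0.03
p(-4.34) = 0.16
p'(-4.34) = 0.04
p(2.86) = -0.08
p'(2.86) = -0.02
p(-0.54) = 1.08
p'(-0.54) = 0.97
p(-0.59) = 1.03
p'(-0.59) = 0.93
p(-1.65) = 0.46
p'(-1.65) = 0.28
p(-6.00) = 0.11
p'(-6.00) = 0.02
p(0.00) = 1.57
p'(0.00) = 0.36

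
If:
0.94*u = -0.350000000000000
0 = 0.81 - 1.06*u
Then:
No Solution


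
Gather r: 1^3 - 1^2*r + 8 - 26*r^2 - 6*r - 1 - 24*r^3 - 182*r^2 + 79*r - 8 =-24*r^3 - 208*r^2 + 72*r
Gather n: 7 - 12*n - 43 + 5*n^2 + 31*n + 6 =5*n^2 + 19*n - 30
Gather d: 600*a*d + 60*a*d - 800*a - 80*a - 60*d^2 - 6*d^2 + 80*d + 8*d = -880*a - 66*d^2 + d*(660*a + 88)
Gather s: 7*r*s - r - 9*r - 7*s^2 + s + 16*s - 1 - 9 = -10*r - 7*s^2 + s*(7*r + 17) - 10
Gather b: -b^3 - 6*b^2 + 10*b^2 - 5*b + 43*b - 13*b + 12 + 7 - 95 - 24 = -b^3 + 4*b^2 + 25*b - 100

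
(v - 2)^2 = v^2 - 4*v + 4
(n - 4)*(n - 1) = n^2 - 5*n + 4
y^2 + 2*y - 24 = (y - 4)*(y + 6)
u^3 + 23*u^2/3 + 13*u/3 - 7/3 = (u - 1/3)*(u + 1)*(u + 7)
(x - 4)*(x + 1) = x^2 - 3*x - 4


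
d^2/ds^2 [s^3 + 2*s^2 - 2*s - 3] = 6*s + 4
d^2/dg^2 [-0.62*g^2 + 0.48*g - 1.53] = -1.24000000000000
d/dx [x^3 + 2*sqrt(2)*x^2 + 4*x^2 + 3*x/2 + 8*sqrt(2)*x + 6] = 3*x^2 + 4*sqrt(2)*x + 8*x + 3/2 + 8*sqrt(2)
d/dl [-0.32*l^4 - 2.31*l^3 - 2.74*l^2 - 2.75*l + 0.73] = -1.28*l^3 - 6.93*l^2 - 5.48*l - 2.75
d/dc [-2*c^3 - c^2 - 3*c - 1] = -6*c^2 - 2*c - 3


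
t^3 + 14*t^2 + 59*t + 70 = (t + 2)*(t + 5)*(t + 7)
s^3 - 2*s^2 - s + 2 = (s - 2)*(s - 1)*(s + 1)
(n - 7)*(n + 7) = n^2 - 49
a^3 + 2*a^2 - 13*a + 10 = (a - 2)*(a - 1)*(a + 5)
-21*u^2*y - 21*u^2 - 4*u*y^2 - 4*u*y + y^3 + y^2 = (-7*u + y)*(3*u + y)*(y + 1)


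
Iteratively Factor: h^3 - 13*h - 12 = (h + 3)*(h^2 - 3*h - 4) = (h + 1)*(h + 3)*(h - 4)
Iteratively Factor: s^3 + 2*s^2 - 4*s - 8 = (s + 2)*(s^2 - 4) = (s + 2)^2*(s - 2)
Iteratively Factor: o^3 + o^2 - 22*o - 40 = (o - 5)*(o^2 + 6*o + 8) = (o - 5)*(o + 4)*(o + 2)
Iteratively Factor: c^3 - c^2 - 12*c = (c)*(c^2 - c - 12) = c*(c + 3)*(c - 4)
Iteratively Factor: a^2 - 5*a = (a)*(a - 5)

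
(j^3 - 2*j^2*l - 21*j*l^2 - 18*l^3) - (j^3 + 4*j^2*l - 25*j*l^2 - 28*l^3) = -6*j^2*l + 4*j*l^2 + 10*l^3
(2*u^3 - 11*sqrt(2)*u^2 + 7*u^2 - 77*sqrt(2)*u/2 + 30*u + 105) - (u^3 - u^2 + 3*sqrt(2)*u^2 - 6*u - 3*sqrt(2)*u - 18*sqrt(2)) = u^3 - 14*sqrt(2)*u^2 + 8*u^2 - 71*sqrt(2)*u/2 + 36*u + 18*sqrt(2) + 105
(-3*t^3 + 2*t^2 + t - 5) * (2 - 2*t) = 6*t^4 - 10*t^3 + 2*t^2 + 12*t - 10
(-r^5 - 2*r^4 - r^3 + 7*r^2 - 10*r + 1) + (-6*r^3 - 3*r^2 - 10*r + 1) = -r^5 - 2*r^4 - 7*r^3 + 4*r^2 - 20*r + 2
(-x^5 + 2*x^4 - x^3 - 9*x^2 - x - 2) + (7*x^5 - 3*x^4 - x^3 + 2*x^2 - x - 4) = 6*x^5 - x^4 - 2*x^3 - 7*x^2 - 2*x - 6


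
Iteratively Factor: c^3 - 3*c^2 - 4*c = (c)*(c^2 - 3*c - 4) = c*(c - 4)*(c + 1)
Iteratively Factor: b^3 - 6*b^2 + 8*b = (b - 4)*(b^2 - 2*b) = b*(b - 4)*(b - 2)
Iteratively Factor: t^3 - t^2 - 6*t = (t)*(t^2 - t - 6) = t*(t + 2)*(t - 3)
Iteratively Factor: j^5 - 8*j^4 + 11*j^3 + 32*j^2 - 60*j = (j - 2)*(j^4 - 6*j^3 - j^2 + 30*j) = (j - 5)*(j - 2)*(j^3 - j^2 - 6*j) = (j - 5)*(j - 3)*(j - 2)*(j^2 + 2*j) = (j - 5)*(j - 3)*(j - 2)*(j + 2)*(j)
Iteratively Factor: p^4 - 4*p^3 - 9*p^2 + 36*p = (p)*(p^3 - 4*p^2 - 9*p + 36) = p*(p + 3)*(p^2 - 7*p + 12) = p*(p - 4)*(p + 3)*(p - 3)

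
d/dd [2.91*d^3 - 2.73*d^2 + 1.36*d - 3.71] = 8.73*d^2 - 5.46*d + 1.36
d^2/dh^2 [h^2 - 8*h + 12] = 2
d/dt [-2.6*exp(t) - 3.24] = -2.6*exp(t)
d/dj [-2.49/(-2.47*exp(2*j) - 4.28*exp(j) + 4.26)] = (-12.3006*exp(j) - 10.6572)*exp(j)/(2.47*exp(2*j) + 4.28*exp(j) - 4.26)^2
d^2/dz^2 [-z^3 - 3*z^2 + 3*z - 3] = -6*z - 6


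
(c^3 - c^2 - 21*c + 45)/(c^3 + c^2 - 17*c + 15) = (c - 3)/(c - 1)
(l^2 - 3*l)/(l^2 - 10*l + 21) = l/(l - 7)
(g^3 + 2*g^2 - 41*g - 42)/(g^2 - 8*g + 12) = (g^2 + 8*g + 7)/(g - 2)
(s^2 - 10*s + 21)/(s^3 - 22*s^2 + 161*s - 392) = (s - 3)/(s^2 - 15*s + 56)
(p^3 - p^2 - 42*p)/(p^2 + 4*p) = (p^2 - p - 42)/(p + 4)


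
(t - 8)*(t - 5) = t^2 - 13*t + 40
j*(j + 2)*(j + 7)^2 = j^4 + 16*j^3 + 77*j^2 + 98*j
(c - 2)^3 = c^3 - 6*c^2 + 12*c - 8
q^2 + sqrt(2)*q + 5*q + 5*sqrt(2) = (q + 5)*(q + sqrt(2))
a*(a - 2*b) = a^2 - 2*a*b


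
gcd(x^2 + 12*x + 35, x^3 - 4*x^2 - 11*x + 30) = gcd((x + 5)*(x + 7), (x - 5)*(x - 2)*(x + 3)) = 1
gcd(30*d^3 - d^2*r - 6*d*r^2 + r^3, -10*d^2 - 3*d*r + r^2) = -10*d^2 - 3*d*r + r^2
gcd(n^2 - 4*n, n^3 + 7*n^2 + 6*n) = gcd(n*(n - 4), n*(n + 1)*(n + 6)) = n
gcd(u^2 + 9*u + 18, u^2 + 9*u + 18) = u^2 + 9*u + 18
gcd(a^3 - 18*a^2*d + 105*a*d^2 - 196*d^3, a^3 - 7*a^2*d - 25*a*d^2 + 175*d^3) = a - 7*d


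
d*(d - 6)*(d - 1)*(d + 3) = d^4 - 4*d^3 - 15*d^2 + 18*d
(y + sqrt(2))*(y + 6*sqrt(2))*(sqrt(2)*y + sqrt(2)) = sqrt(2)*y^3 + sqrt(2)*y^2 + 14*y^2 + 14*y + 12*sqrt(2)*y + 12*sqrt(2)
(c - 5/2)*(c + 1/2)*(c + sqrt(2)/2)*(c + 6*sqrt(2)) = c^4 - 2*c^3 + 13*sqrt(2)*c^3/2 - 13*sqrt(2)*c^2 + 19*c^2/4 - 12*c - 65*sqrt(2)*c/8 - 15/2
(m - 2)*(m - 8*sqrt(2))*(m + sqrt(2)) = m^3 - 7*sqrt(2)*m^2 - 2*m^2 - 16*m + 14*sqrt(2)*m + 32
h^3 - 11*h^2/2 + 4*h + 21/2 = (h - 7/2)*(h - 3)*(h + 1)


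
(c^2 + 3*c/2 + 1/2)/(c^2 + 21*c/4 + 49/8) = 4*(2*c^2 + 3*c + 1)/(8*c^2 + 42*c + 49)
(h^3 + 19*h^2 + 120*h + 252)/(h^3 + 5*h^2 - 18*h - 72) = (h^2 + 13*h + 42)/(h^2 - h - 12)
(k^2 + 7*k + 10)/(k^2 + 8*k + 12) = (k + 5)/(k + 6)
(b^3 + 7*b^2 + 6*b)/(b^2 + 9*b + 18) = b*(b + 1)/(b + 3)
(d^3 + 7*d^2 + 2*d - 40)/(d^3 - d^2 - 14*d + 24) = (d + 5)/(d - 3)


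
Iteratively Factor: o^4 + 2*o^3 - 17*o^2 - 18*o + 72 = (o + 4)*(o^3 - 2*o^2 - 9*o + 18) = (o + 3)*(o + 4)*(o^2 - 5*o + 6) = (o - 3)*(o + 3)*(o + 4)*(o - 2)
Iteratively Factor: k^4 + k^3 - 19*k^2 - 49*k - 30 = (k + 3)*(k^3 - 2*k^2 - 13*k - 10) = (k + 2)*(k + 3)*(k^2 - 4*k - 5) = (k - 5)*(k + 2)*(k + 3)*(k + 1)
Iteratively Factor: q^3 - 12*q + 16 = (q + 4)*(q^2 - 4*q + 4) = (q - 2)*(q + 4)*(q - 2)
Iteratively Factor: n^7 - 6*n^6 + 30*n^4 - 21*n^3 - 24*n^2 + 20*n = (n + 1)*(n^6 - 7*n^5 + 7*n^4 + 23*n^3 - 44*n^2 + 20*n) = (n - 5)*(n + 1)*(n^5 - 2*n^4 - 3*n^3 + 8*n^2 - 4*n) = n*(n - 5)*(n + 1)*(n^4 - 2*n^3 - 3*n^2 + 8*n - 4) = n*(n - 5)*(n + 1)*(n + 2)*(n^3 - 4*n^2 + 5*n - 2) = n*(n - 5)*(n - 2)*(n + 1)*(n + 2)*(n^2 - 2*n + 1) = n*(n - 5)*(n - 2)*(n - 1)*(n + 1)*(n + 2)*(n - 1)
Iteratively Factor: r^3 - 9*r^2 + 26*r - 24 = (r - 3)*(r^2 - 6*r + 8) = (r - 4)*(r - 3)*(r - 2)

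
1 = 1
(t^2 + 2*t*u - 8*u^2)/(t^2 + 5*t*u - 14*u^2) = (t + 4*u)/(t + 7*u)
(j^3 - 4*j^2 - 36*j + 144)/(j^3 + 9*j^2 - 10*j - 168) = (j - 6)/(j + 7)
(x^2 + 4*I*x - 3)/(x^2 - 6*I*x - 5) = (-x^2 - 4*I*x + 3)/(-x^2 + 6*I*x + 5)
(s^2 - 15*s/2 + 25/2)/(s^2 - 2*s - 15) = (s - 5/2)/(s + 3)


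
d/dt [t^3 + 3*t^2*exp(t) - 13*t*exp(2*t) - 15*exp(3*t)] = 3*t^2*exp(t) + 3*t^2 - 26*t*exp(2*t) + 6*t*exp(t) - 45*exp(3*t) - 13*exp(2*t)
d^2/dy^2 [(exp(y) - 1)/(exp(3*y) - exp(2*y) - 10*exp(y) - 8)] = (4*exp(6*y) - 12*exp(5*y) + 52*exp(4*y) + 110*exp(3*y) - 150*exp(2*y) - 148*exp(y) + 144)*exp(y)/(exp(9*y) - 3*exp(8*y) - 27*exp(7*y) + 35*exp(6*y) + 318*exp(5*y) + 156*exp(4*y) - 1288*exp(3*y) - 2592*exp(2*y) - 1920*exp(y) - 512)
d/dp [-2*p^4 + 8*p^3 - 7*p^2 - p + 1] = -8*p^3 + 24*p^2 - 14*p - 1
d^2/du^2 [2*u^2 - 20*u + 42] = 4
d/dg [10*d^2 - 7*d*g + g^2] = -7*d + 2*g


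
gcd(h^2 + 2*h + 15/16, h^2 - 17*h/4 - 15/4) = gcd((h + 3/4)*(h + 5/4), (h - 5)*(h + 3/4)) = h + 3/4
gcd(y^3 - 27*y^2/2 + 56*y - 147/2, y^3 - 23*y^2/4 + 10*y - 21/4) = y - 3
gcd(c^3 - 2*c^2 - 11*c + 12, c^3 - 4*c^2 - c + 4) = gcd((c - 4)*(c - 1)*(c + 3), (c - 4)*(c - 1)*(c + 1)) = c^2 - 5*c + 4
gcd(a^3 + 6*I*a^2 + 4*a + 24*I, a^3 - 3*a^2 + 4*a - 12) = a^2 + 4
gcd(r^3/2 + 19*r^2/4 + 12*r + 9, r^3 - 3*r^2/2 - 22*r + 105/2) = 1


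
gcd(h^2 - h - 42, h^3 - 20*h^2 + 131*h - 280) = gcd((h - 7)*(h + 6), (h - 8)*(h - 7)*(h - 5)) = h - 7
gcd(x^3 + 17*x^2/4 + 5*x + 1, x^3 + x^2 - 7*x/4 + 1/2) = x + 2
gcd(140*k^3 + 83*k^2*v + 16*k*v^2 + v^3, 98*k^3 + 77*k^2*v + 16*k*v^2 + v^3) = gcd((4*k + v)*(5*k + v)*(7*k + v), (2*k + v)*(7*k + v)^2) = 7*k + v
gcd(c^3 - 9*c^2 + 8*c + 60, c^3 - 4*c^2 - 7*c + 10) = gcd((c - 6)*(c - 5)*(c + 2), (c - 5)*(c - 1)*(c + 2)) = c^2 - 3*c - 10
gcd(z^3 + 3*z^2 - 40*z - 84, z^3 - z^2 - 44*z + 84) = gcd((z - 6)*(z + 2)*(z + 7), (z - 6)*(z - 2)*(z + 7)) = z^2 + z - 42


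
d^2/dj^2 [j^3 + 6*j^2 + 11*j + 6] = 6*j + 12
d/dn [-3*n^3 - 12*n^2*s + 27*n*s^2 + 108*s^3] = -9*n^2 - 24*n*s + 27*s^2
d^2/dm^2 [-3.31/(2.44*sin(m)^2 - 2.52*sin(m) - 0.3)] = (-78.825664*sin(m)^4 + 61.057584*sin(m)^3 + 87.526992*sin(m)^2 - 119.612808*sin(m) + 46.885488)/(-2.44*sin(m)^2 + 2.52*sin(m) + 0.3)^3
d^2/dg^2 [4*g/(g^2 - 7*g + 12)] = 8*(g*(2*g - 7)^2 + (7 - 3*g)*(g^2 - 7*g + 12))/(g^2 - 7*g + 12)^3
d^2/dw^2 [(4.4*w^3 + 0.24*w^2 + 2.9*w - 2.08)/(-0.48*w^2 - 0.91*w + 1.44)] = (-7.105427357601e-15*w^4 - 14.496496*w^3 + 36.474624*w^2 - 61.318656*w - 2.27536)/(0.110592*w^6 + 0.628992*w^5 + 0.197136*w^4 - 3.020381*w^3 - 0.591408000000001*w^2 + 5.660928*w - 2.985984)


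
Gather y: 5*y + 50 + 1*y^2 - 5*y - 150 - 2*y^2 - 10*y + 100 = -y^2 - 10*y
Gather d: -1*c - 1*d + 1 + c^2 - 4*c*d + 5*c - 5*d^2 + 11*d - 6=c^2 + 4*c - 5*d^2 + d*(10 - 4*c) - 5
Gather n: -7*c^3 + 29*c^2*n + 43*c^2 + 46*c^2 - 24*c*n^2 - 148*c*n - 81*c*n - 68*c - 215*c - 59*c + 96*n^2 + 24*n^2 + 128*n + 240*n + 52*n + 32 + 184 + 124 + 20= -7*c^3 + 89*c^2 - 342*c + n^2*(120 - 24*c) + n*(29*c^2 - 229*c + 420) + 360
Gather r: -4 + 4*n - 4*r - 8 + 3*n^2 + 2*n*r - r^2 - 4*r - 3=3*n^2 + 4*n - r^2 + r*(2*n - 8) - 15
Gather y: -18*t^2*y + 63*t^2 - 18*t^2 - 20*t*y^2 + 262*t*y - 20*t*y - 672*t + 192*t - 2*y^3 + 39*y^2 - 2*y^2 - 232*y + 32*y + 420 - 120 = 45*t^2 - 480*t - 2*y^3 + y^2*(37 - 20*t) + y*(-18*t^2 + 242*t - 200) + 300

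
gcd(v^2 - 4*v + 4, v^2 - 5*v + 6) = v - 2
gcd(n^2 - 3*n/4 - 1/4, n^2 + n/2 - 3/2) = n - 1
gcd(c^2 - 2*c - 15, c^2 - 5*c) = c - 5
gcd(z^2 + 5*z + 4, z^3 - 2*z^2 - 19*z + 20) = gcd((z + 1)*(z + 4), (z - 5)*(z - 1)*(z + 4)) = z + 4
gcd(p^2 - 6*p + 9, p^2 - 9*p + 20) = 1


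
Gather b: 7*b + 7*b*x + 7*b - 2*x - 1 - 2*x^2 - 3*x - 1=b*(7*x + 14) - 2*x^2 - 5*x - 2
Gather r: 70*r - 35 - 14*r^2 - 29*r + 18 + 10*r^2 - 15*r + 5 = -4*r^2 + 26*r - 12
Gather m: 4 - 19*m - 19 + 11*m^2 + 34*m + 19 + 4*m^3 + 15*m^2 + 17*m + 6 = 4*m^3 + 26*m^2 + 32*m + 10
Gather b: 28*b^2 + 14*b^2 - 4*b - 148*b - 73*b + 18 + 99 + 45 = 42*b^2 - 225*b + 162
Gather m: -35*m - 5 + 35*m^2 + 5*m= 35*m^2 - 30*m - 5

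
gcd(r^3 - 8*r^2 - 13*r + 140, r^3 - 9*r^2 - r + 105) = r^2 - 12*r + 35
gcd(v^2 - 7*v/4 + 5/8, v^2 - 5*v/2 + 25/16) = v - 5/4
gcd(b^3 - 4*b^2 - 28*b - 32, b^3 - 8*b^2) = b - 8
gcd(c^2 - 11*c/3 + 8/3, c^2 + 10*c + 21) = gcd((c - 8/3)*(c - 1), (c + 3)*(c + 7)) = 1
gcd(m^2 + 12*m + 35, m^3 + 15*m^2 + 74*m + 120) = m + 5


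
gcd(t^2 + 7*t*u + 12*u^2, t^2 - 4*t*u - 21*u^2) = t + 3*u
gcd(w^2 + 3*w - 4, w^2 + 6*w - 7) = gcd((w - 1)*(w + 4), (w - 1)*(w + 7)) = w - 1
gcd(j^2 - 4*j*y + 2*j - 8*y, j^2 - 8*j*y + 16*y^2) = -j + 4*y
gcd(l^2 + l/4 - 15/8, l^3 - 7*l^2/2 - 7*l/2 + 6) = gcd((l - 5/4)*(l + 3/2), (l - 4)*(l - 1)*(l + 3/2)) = l + 3/2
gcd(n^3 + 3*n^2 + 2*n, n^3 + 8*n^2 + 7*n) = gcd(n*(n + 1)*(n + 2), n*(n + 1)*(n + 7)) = n^2 + n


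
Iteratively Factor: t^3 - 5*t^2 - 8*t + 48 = (t + 3)*(t^2 - 8*t + 16) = (t - 4)*(t + 3)*(t - 4)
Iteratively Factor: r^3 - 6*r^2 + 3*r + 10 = (r + 1)*(r^2 - 7*r + 10) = (r - 5)*(r + 1)*(r - 2)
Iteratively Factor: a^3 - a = (a + 1)*(a^2 - a) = (a - 1)*(a + 1)*(a)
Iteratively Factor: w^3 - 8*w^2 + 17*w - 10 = (w - 1)*(w^2 - 7*w + 10) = (w - 2)*(w - 1)*(w - 5)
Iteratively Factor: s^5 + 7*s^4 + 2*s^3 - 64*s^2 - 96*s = (s + 4)*(s^4 + 3*s^3 - 10*s^2 - 24*s) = (s - 3)*(s + 4)*(s^3 + 6*s^2 + 8*s) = (s - 3)*(s + 4)^2*(s^2 + 2*s) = (s - 3)*(s + 2)*(s + 4)^2*(s)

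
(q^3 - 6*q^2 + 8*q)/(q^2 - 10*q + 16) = q*(q - 4)/(q - 8)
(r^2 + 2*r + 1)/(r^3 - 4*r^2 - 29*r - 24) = (r + 1)/(r^2 - 5*r - 24)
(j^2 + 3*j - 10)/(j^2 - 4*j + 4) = (j + 5)/(j - 2)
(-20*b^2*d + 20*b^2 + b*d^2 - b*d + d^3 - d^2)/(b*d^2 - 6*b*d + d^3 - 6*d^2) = (-20*b^2*d + 20*b^2 + b*d^2 - b*d + d^3 - d^2)/(d*(b*d - 6*b + d^2 - 6*d))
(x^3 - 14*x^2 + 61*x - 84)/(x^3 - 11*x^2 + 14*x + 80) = (x^3 - 14*x^2 + 61*x - 84)/(x^3 - 11*x^2 + 14*x + 80)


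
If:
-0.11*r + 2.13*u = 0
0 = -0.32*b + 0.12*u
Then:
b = 0.375*u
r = 19.3636363636364*u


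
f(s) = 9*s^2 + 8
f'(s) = 18*s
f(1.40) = 25.64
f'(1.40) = 25.20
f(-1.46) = 27.18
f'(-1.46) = -26.28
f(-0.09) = 8.07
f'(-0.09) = -1.62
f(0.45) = 9.82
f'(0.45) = 8.10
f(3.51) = 118.88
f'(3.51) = 63.18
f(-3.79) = 137.28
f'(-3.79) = -68.22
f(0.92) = 15.62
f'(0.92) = 16.56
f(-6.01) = 333.08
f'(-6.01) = -108.18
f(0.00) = 8.00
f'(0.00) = 0.00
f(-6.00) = 332.00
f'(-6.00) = -108.00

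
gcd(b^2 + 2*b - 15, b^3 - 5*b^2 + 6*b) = b - 3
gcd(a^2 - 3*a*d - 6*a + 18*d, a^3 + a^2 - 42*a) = a - 6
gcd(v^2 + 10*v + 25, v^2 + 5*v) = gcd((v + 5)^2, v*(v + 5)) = v + 5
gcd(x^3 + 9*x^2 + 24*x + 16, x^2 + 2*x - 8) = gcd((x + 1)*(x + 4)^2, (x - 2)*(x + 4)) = x + 4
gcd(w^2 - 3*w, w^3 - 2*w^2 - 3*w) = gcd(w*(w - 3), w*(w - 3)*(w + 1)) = w^2 - 3*w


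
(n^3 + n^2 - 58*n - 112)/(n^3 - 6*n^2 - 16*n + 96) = (n^3 + n^2 - 58*n - 112)/(n^3 - 6*n^2 - 16*n + 96)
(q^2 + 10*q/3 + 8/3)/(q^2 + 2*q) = (q + 4/3)/q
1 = 1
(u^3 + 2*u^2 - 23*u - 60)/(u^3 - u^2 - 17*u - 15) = (u + 4)/(u + 1)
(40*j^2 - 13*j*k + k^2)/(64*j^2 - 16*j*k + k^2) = (5*j - k)/(8*j - k)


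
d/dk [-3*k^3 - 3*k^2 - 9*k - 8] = -9*k^2 - 6*k - 9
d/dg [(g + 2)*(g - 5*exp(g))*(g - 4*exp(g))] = -9*g^2*exp(g) + 3*g^2 + 40*g*exp(2*g) - 36*g*exp(g) + 4*g + 100*exp(2*g) - 18*exp(g)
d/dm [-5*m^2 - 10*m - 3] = -10*m - 10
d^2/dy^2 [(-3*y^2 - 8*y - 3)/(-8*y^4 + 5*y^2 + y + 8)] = 2*(576*y^8 + 3072*y^7 + 2040*y^6 - 816*y^5 + 1416*y^4 + 5257*y^3 + 1017*y^2 - 915*y + 11)/(512*y^12 - 960*y^10 - 192*y^9 - 936*y^8 + 240*y^7 + 1819*y^6 + 309*y^5 + 921*y^4 - 241*y^3 - 984*y^2 - 192*y - 512)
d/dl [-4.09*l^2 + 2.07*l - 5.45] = 2.07 - 8.18*l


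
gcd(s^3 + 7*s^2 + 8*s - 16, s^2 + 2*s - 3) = s - 1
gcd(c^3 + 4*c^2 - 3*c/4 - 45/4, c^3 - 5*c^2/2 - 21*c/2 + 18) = c^2 + 3*c/2 - 9/2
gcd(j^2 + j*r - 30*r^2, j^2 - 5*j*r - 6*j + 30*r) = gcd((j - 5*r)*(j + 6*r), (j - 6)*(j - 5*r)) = -j + 5*r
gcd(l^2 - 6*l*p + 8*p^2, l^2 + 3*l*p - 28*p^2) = -l + 4*p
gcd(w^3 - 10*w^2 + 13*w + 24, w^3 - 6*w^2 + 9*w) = w - 3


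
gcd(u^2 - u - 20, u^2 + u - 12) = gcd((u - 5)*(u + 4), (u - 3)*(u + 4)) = u + 4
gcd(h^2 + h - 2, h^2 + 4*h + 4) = h + 2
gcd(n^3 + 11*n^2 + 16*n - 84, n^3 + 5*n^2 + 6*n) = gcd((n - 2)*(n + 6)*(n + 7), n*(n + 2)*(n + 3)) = 1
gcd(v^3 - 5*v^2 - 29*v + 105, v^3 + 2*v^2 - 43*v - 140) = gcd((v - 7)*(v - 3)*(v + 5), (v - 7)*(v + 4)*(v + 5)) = v^2 - 2*v - 35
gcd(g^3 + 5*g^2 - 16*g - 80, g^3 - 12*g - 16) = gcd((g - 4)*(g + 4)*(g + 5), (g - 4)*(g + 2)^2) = g - 4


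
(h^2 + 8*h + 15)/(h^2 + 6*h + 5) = (h + 3)/(h + 1)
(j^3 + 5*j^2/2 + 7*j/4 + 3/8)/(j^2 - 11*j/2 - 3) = (j^2 + 2*j + 3/4)/(j - 6)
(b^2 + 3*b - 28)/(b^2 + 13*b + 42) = (b - 4)/(b + 6)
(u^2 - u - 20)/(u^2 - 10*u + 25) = (u + 4)/(u - 5)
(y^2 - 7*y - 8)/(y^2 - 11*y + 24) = (y + 1)/(y - 3)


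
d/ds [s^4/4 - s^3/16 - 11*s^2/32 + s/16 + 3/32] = s^3 - 3*s^2/16 - 11*s/16 + 1/16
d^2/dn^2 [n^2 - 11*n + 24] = 2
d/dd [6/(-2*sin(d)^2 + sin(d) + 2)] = 6*(4*sin(d) - 1)*cos(d)/(sin(d) + cos(2*d) + 1)^2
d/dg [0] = 0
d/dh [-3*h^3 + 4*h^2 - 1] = h*(8 - 9*h)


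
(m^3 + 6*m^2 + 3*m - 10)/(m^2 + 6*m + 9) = (m^3 + 6*m^2 + 3*m - 10)/(m^2 + 6*m + 9)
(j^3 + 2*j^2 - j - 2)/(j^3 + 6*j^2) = (j^3 + 2*j^2 - j - 2)/(j^2*(j + 6))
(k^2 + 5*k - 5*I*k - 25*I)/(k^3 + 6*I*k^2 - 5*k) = (k^2 + 5*k*(1 - I) - 25*I)/(k*(k^2 + 6*I*k - 5))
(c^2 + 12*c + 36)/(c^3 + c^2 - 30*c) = (c + 6)/(c*(c - 5))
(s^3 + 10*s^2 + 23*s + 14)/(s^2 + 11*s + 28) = (s^2 + 3*s + 2)/(s + 4)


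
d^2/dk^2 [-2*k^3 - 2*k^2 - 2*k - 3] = -12*k - 4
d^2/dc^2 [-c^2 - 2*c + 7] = -2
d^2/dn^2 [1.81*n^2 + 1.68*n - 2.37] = 3.62000000000000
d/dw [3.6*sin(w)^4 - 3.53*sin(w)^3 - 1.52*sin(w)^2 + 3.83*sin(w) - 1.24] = (14.4*sin(w)^3 - 10.59*sin(w)^2 - 3.04*sin(w) + 3.83)*cos(w)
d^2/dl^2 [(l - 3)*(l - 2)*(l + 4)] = 6*l - 2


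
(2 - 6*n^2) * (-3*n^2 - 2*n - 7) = 18*n^4 + 12*n^3 + 36*n^2 - 4*n - 14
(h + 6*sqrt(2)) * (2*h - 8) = 2*h^2 - 8*h + 12*sqrt(2)*h - 48*sqrt(2)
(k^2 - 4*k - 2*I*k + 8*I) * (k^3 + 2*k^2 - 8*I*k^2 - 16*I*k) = k^5 - 2*k^4 - 10*I*k^4 - 24*k^3 + 20*I*k^3 + 32*k^2 + 80*I*k^2 + 128*k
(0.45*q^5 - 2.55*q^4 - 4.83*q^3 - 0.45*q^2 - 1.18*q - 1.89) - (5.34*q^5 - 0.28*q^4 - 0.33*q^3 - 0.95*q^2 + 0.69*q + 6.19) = -4.89*q^5 - 2.27*q^4 - 4.5*q^3 + 0.5*q^2 - 1.87*q - 8.08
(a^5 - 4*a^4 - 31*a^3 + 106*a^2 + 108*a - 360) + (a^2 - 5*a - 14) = a^5 - 4*a^4 - 31*a^3 + 107*a^2 + 103*a - 374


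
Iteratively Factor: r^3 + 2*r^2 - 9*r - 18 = (r + 3)*(r^2 - r - 6) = (r - 3)*(r + 3)*(r + 2)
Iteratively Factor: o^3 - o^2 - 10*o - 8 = (o - 4)*(o^2 + 3*o + 2) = (o - 4)*(o + 2)*(o + 1)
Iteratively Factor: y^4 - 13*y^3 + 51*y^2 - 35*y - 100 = (y - 4)*(y^3 - 9*y^2 + 15*y + 25) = (y - 4)*(y + 1)*(y^2 - 10*y + 25) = (y - 5)*(y - 4)*(y + 1)*(y - 5)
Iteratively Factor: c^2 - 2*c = (c - 2)*(c)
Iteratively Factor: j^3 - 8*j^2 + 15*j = (j - 3)*(j^2 - 5*j) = j*(j - 3)*(j - 5)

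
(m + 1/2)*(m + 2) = m^2 + 5*m/2 + 1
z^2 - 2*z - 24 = (z - 6)*(z + 4)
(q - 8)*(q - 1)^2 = q^3 - 10*q^2 + 17*q - 8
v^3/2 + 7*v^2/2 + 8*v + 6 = (v/2 + 1)*(v + 2)*(v + 3)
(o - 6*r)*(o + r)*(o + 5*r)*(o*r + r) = o^4*r + o^3*r - 31*o^2*r^3 - 30*o*r^4 - 31*o*r^3 - 30*r^4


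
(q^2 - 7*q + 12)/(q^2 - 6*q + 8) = (q - 3)/(q - 2)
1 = 1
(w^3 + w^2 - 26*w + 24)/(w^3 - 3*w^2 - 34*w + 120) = (w - 1)/(w - 5)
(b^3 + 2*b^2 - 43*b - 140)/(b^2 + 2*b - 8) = (b^2 - 2*b - 35)/(b - 2)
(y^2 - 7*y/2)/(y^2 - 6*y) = (y - 7/2)/(y - 6)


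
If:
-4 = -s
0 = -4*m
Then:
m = 0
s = 4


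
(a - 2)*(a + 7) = a^2 + 5*a - 14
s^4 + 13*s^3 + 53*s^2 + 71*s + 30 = (s + 1)^2*(s + 5)*(s + 6)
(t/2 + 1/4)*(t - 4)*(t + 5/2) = t^3/2 - t^2/2 - 43*t/8 - 5/2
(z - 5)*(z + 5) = z^2 - 25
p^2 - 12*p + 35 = (p - 7)*(p - 5)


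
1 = 1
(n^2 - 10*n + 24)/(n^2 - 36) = (n - 4)/(n + 6)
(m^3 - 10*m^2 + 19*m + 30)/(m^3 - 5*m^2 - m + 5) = (m - 6)/(m - 1)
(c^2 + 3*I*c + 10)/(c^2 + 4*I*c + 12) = (c + 5*I)/(c + 6*I)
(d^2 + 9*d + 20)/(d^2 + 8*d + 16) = (d + 5)/(d + 4)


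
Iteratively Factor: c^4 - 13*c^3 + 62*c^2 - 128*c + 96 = (c - 4)*(c^3 - 9*c^2 + 26*c - 24) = (c - 4)*(c - 2)*(c^2 - 7*c + 12) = (c - 4)*(c - 3)*(c - 2)*(c - 4)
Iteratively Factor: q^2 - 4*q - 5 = (q + 1)*(q - 5)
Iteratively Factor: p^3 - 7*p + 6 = (p - 2)*(p^2 + 2*p - 3) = (p - 2)*(p + 3)*(p - 1)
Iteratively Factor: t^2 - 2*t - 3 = (t + 1)*(t - 3)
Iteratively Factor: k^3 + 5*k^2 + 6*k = (k + 3)*(k^2 + 2*k) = (k + 2)*(k + 3)*(k)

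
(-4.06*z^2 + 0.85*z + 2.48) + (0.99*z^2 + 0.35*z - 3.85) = -3.07*z^2 + 1.2*z - 1.37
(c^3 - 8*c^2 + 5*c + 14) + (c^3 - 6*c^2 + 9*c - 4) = 2*c^3 - 14*c^2 + 14*c + 10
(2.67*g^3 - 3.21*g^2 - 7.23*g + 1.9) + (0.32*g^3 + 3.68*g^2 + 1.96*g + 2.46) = 2.99*g^3 + 0.47*g^2 - 5.27*g + 4.36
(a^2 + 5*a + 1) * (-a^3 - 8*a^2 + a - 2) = -a^5 - 13*a^4 - 40*a^3 - 5*a^2 - 9*a - 2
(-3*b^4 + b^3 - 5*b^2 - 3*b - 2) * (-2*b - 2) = 6*b^5 + 4*b^4 + 8*b^3 + 16*b^2 + 10*b + 4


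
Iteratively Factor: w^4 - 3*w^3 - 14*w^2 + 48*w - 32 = (w - 1)*(w^3 - 2*w^2 - 16*w + 32) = (w - 4)*(w - 1)*(w^2 + 2*w - 8) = (w - 4)*(w - 1)*(w + 4)*(w - 2)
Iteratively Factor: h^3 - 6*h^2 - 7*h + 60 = (h - 4)*(h^2 - 2*h - 15) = (h - 5)*(h - 4)*(h + 3)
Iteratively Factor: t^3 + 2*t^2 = (t)*(t^2 + 2*t) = t^2*(t + 2)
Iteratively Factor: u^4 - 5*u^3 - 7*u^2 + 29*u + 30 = (u + 2)*(u^3 - 7*u^2 + 7*u + 15) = (u + 1)*(u + 2)*(u^2 - 8*u + 15) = (u - 3)*(u + 1)*(u + 2)*(u - 5)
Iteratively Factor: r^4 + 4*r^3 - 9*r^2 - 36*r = (r - 3)*(r^3 + 7*r^2 + 12*r) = (r - 3)*(r + 4)*(r^2 + 3*r) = (r - 3)*(r + 3)*(r + 4)*(r)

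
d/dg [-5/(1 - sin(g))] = -5*cos(g)/(sin(g) - 1)^2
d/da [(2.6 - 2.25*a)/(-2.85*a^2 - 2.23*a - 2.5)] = (-6.4125*a^2 + 14.82*a + 11.423)/(8.1225*a^4 + 12.711*a^3 + 19.2229*a^2 + 11.15*a + 6.25)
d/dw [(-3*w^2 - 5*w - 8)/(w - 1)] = (-3*w^2 + 6*w + 13)/(w^2 - 2*w + 1)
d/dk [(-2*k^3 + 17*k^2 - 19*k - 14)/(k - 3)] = (-4*k^3 + 35*k^2 - 102*k + 71)/(k^2 - 6*k + 9)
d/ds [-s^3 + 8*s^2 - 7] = s*(16 - 3*s)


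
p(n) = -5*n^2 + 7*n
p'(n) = 7 - 10*n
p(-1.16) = -14.85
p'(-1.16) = 18.60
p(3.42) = -34.54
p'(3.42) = -27.20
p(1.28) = 0.77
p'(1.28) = -5.80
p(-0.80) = -8.80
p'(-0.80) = 15.00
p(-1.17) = -15.03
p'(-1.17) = 18.70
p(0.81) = 2.39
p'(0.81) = -1.10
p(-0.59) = -5.87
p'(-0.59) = 12.90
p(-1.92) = -31.87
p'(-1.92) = 26.20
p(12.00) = -636.00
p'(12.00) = -113.00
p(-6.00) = -222.00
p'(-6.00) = 67.00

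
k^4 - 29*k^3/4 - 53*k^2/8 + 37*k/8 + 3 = (k - 8)*(k - 3/4)*(k + 1/2)*(k + 1)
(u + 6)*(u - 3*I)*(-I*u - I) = -I*u^3 - 3*u^2 - 7*I*u^2 - 21*u - 6*I*u - 18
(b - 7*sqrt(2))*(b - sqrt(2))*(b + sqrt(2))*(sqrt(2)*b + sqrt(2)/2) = sqrt(2)*b^4 - 14*b^3 + sqrt(2)*b^3/2 - 7*b^2 - 2*sqrt(2)*b^2 - sqrt(2)*b + 28*b + 14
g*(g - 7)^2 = g^3 - 14*g^2 + 49*g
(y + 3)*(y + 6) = y^2 + 9*y + 18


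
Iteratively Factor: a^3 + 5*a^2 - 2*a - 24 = (a + 4)*(a^2 + a - 6) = (a - 2)*(a + 4)*(a + 3)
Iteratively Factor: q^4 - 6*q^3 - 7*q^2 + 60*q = (q + 3)*(q^3 - 9*q^2 + 20*q) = (q - 4)*(q + 3)*(q^2 - 5*q) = (q - 5)*(q - 4)*(q + 3)*(q)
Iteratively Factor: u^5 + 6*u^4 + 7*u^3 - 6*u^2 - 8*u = (u + 2)*(u^4 + 4*u^3 - u^2 - 4*u) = (u + 2)*(u + 4)*(u^3 - u) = (u + 1)*(u + 2)*(u + 4)*(u^2 - u) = u*(u + 1)*(u + 2)*(u + 4)*(u - 1)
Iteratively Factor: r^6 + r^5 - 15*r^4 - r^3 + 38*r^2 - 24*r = (r + 2)*(r^5 - r^4 - 13*r^3 + 25*r^2 - 12*r) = (r - 1)*(r + 2)*(r^4 - 13*r^2 + 12*r) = r*(r - 1)*(r + 2)*(r^3 - 13*r + 12) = r*(r - 1)*(r + 2)*(r + 4)*(r^2 - 4*r + 3) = r*(r - 3)*(r - 1)*(r + 2)*(r + 4)*(r - 1)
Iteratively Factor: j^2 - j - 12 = (j - 4)*(j + 3)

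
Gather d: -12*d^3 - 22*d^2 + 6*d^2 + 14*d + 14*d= -12*d^3 - 16*d^2 + 28*d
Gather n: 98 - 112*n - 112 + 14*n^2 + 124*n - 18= 14*n^2 + 12*n - 32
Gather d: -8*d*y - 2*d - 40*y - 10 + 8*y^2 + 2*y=d*(-8*y - 2) + 8*y^2 - 38*y - 10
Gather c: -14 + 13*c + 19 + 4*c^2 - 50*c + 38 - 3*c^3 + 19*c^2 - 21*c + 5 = -3*c^3 + 23*c^2 - 58*c + 48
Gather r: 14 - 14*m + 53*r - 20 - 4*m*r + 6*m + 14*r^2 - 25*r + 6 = -8*m + 14*r^2 + r*(28 - 4*m)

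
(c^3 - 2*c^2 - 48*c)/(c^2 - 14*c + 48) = c*(c + 6)/(c - 6)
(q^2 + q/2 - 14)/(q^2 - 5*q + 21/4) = 2*(q + 4)/(2*q - 3)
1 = 1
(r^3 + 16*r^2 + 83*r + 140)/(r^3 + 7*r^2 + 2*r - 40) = (r + 7)/(r - 2)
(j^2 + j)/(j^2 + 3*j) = (j + 1)/(j + 3)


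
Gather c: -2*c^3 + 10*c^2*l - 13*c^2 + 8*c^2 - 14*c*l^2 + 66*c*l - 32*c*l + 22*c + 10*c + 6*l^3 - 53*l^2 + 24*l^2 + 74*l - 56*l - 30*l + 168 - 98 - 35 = -2*c^3 + c^2*(10*l - 5) + c*(-14*l^2 + 34*l + 32) + 6*l^3 - 29*l^2 - 12*l + 35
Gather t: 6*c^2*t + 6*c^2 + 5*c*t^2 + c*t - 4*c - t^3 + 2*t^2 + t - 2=6*c^2 - 4*c - t^3 + t^2*(5*c + 2) + t*(6*c^2 + c + 1) - 2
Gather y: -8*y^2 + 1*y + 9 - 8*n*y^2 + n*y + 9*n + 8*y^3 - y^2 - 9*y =9*n + 8*y^3 + y^2*(-8*n - 9) + y*(n - 8) + 9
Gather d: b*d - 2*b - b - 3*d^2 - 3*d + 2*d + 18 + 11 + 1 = -3*b - 3*d^2 + d*(b - 1) + 30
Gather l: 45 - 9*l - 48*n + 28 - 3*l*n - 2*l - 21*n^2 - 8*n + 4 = l*(-3*n - 11) - 21*n^2 - 56*n + 77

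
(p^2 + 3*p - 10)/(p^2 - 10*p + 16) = (p + 5)/(p - 8)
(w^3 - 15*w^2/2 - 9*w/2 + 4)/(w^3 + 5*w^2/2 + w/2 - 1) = (w - 8)/(w + 2)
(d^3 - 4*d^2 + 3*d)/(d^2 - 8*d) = (d^2 - 4*d + 3)/(d - 8)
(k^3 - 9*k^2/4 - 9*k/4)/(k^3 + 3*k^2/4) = (k - 3)/k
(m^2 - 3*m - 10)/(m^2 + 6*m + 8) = (m - 5)/(m + 4)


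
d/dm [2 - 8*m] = -8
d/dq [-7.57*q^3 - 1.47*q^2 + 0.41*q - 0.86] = -22.71*q^2 - 2.94*q + 0.41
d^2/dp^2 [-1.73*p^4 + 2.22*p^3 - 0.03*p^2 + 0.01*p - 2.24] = -20.76*p^2 + 13.32*p - 0.06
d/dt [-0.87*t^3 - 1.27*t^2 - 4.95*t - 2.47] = -2.61*t^2 - 2.54*t - 4.95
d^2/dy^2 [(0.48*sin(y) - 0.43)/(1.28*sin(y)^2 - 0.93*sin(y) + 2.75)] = (-0.786432000000001*sin(y)^5 + 2.246656*sin(y)^4 + 10.174848*sin(y)^3 - 11.137165*sin(y)^2 - 9.596643*sin(y) + 4.738586)/(2.097152*sin(y)^6 - 4.571136*sin(y)^5 + 16.838016*sin(y)^4 - 20.445957*sin(y)^3 + 36.175425*sin(y)^2 - 21.099375*sin(y) + 20.796875)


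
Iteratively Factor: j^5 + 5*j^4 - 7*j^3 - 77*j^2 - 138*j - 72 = (j + 3)*(j^4 + 2*j^3 - 13*j^2 - 38*j - 24) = (j + 3)^2*(j^3 - j^2 - 10*j - 8) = (j - 4)*(j + 3)^2*(j^2 + 3*j + 2) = (j - 4)*(j + 2)*(j + 3)^2*(j + 1)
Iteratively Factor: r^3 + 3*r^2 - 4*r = (r)*(r^2 + 3*r - 4) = r*(r - 1)*(r + 4)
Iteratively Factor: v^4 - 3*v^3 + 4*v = (v)*(v^3 - 3*v^2 + 4) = v*(v - 2)*(v^2 - v - 2) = v*(v - 2)*(v + 1)*(v - 2)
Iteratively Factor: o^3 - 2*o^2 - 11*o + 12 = (o - 4)*(o^2 + 2*o - 3) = (o - 4)*(o - 1)*(o + 3)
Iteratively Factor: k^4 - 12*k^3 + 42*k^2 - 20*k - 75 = (k - 5)*(k^3 - 7*k^2 + 7*k + 15) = (k - 5)*(k + 1)*(k^2 - 8*k + 15) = (k - 5)^2*(k + 1)*(k - 3)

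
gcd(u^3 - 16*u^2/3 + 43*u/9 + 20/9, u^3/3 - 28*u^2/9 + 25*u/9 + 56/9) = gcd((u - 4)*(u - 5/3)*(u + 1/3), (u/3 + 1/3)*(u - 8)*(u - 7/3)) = 1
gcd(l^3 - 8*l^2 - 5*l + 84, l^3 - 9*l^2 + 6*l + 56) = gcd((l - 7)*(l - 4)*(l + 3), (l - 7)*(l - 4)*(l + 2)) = l^2 - 11*l + 28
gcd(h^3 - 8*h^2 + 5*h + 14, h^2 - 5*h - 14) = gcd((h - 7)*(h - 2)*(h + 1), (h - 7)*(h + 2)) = h - 7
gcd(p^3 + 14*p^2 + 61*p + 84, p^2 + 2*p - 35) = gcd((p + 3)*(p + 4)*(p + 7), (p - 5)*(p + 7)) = p + 7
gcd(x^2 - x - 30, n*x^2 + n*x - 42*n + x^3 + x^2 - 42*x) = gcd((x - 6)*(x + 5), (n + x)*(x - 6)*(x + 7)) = x - 6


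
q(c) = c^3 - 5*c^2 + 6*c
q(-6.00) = -432.00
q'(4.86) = 28.26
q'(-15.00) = 831.00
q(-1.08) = -13.57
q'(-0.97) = 18.52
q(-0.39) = -3.16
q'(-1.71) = 31.87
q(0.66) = 2.07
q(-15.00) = -4590.00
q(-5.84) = -404.74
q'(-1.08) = 20.30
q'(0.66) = 0.71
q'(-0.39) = 10.36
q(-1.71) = -29.88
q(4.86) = 25.85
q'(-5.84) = 166.72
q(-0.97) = -11.44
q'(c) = 3*c^2 - 10*c + 6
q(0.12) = 0.65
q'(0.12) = 4.84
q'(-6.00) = 174.00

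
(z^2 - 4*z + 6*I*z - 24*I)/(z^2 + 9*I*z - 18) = (z - 4)/(z + 3*I)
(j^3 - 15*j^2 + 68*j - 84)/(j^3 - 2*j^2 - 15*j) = (-j^3 + 15*j^2 - 68*j + 84)/(j*(-j^2 + 2*j + 15))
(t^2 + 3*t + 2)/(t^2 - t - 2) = (t + 2)/(t - 2)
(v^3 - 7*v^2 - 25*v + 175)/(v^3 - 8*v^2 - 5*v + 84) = (v^2 - 25)/(v^2 - v - 12)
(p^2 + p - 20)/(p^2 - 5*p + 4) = (p + 5)/(p - 1)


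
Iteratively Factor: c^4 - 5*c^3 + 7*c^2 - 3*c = (c - 1)*(c^3 - 4*c^2 + 3*c) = (c - 3)*(c - 1)*(c^2 - c) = (c - 3)*(c - 1)^2*(c)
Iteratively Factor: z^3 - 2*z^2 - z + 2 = (z - 2)*(z^2 - 1) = (z - 2)*(z - 1)*(z + 1)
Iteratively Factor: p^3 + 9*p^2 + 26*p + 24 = (p + 3)*(p^2 + 6*p + 8) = (p + 2)*(p + 3)*(p + 4)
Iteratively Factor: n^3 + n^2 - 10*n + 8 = (n - 2)*(n^2 + 3*n - 4) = (n - 2)*(n + 4)*(n - 1)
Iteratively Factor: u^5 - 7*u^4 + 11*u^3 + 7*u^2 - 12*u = (u)*(u^4 - 7*u^3 + 11*u^2 + 7*u - 12) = u*(u - 4)*(u^3 - 3*u^2 - u + 3) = u*(u - 4)*(u - 1)*(u^2 - 2*u - 3) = u*(u - 4)*(u - 1)*(u + 1)*(u - 3)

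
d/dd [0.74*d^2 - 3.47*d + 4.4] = 1.48*d - 3.47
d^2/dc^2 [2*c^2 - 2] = 4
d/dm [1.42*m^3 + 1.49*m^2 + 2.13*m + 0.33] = 4.26*m^2 + 2.98*m + 2.13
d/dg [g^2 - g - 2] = 2*g - 1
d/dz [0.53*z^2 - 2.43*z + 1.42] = 1.06*z - 2.43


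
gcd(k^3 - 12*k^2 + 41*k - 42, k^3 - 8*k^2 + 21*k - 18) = k^2 - 5*k + 6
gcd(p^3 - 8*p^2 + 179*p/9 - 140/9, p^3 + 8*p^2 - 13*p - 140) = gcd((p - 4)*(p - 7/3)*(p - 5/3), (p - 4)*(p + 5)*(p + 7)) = p - 4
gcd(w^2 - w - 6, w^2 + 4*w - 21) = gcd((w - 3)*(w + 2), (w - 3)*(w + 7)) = w - 3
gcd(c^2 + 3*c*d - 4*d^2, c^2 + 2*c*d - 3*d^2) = c - d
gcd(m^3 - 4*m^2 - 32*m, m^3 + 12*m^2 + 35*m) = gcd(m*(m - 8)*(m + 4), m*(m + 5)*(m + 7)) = m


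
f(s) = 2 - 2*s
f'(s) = -2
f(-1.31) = 4.62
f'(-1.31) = -2.00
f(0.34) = 1.32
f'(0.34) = -2.00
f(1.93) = -1.86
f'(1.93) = -2.00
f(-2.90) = 7.80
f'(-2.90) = -2.00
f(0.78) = 0.44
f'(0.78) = -2.00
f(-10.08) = 22.16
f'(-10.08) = -2.00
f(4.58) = -7.16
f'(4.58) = -2.00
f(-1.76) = 5.52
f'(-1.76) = -2.00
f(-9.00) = 20.00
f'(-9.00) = -2.00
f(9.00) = -16.00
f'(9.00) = -2.00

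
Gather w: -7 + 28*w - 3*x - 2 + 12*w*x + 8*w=w*(12*x + 36) - 3*x - 9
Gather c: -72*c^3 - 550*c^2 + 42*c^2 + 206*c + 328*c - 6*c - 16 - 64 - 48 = -72*c^3 - 508*c^2 + 528*c - 128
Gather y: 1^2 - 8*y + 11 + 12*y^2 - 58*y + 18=12*y^2 - 66*y + 30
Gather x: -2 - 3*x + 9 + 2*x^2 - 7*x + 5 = 2*x^2 - 10*x + 12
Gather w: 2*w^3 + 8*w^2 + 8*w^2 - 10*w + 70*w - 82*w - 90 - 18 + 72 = 2*w^3 + 16*w^2 - 22*w - 36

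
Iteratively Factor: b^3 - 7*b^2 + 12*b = (b - 4)*(b^2 - 3*b) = b*(b - 4)*(b - 3)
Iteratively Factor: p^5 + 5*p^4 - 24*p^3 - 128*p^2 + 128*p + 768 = (p + 4)*(p^4 + p^3 - 28*p^2 - 16*p + 192) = (p + 4)^2*(p^3 - 3*p^2 - 16*p + 48) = (p - 3)*(p + 4)^2*(p^2 - 16) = (p - 3)*(p + 4)^3*(p - 4)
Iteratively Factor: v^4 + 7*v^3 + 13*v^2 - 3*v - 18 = (v + 2)*(v^3 + 5*v^2 + 3*v - 9) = (v + 2)*(v + 3)*(v^2 + 2*v - 3) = (v - 1)*(v + 2)*(v + 3)*(v + 3)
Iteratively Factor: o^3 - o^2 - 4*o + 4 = (o - 1)*(o^2 - 4) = (o - 2)*(o - 1)*(o + 2)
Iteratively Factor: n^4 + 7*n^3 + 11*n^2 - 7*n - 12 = (n - 1)*(n^3 + 8*n^2 + 19*n + 12) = (n - 1)*(n + 4)*(n^2 + 4*n + 3) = (n - 1)*(n + 3)*(n + 4)*(n + 1)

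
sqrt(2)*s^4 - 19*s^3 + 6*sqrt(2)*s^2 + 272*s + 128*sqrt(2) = (s - 8*sqrt(2))*(s - 4*sqrt(2))*(s + 2*sqrt(2))*(sqrt(2)*s + 1)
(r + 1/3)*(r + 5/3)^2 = r^3 + 11*r^2/3 + 35*r/9 + 25/27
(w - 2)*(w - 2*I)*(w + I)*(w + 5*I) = w^4 - 2*w^3 + 4*I*w^3 + 7*w^2 - 8*I*w^2 - 14*w + 10*I*w - 20*I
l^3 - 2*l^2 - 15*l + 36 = (l - 3)^2*(l + 4)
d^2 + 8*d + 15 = (d + 3)*(d + 5)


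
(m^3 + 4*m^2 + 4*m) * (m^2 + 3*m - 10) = m^5 + 7*m^4 + 6*m^3 - 28*m^2 - 40*m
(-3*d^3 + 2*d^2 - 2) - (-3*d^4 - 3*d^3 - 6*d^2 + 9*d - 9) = 3*d^4 + 8*d^2 - 9*d + 7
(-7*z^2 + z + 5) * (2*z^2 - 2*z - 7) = -14*z^4 + 16*z^3 + 57*z^2 - 17*z - 35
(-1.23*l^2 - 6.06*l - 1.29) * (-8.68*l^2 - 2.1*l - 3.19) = 10.6764*l^4 + 55.1838*l^3 + 27.8469*l^2 + 22.0404*l + 4.1151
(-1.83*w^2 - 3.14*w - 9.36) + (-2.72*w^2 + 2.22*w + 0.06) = -4.55*w^2 - 0.92*w - 9.3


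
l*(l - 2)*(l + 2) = l^3 - 4*l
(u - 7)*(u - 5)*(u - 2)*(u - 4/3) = u^4 - 46*u^3/3 + 233*u^2/3 - 446*u/3 + 280/3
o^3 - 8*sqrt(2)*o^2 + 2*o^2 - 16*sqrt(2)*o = o*(o + 2)*(o - 8*sqrt(2))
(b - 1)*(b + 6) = b^2 + 5*b - 6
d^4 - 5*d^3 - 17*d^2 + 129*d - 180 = (d - 4)*(d - 3)^2*(d + 5)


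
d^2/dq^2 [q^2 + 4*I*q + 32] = 2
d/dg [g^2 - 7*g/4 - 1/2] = 2*g - 7/4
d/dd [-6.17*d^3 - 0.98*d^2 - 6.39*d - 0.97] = -18.51*d^2 - 1.96*d - 6.39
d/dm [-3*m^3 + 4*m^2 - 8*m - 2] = -9*m^2 + 8*m - 8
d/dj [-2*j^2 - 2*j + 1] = -4*j - 2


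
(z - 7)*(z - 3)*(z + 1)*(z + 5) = z^4 - 4*z^3 - 34*z^2 + 76*z + 105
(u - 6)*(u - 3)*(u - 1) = u^3 - 10*u^2 + 27*u - 18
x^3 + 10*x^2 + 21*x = x*(x + 3)*(x + 7)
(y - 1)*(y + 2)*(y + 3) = y^3 + 4*y^2 + y - 6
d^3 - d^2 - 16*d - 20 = (d - 5)*(d + 2)^2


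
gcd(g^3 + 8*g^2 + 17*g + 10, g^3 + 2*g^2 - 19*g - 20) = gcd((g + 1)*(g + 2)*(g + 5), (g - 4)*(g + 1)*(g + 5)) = g^2 + 6*g + 5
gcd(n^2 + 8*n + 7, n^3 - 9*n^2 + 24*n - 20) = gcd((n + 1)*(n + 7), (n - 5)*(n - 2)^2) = 1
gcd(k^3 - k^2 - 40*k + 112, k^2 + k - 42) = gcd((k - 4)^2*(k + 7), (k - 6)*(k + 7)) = k + 7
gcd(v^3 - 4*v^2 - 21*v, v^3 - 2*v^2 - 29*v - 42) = v^2 - 4*v - 21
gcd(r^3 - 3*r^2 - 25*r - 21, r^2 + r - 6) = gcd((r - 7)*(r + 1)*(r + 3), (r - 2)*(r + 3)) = r + 3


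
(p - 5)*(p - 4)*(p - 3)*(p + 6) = p^4 - 6*p^3 - 25*p^2 + 222*p - 360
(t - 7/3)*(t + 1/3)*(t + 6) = t^3 + 4*t^2 - 115*t/9 - 14/3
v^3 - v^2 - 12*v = v*(v - 4)*(v + 3)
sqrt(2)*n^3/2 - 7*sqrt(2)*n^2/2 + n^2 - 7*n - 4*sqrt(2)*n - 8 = (n - 8)*(n + 1)*(sqrt(2)*n/2 + 1)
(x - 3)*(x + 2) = x^2 - x - 6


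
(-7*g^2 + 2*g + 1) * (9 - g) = 7*g^3 - 65*g^2 + 17*g + 9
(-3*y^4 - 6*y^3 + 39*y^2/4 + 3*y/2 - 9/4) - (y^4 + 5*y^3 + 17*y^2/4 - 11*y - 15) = -4*y^4 - 11*y^3 + 11*y^2/2 + 25*y/2 + 51/4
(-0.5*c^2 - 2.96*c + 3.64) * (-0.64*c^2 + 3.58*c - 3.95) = 0.32*c^4 + 0.1044*c^3 - 10.9514*c^2 + 24.7232*c - 14.378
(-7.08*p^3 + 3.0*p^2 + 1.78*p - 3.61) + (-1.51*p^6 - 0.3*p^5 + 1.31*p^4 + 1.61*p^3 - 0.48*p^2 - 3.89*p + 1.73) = -1.51*p^6 - 0.3*p^5 + 1.31*p^4 - 5.47*p^3 + 2.52*p^2 - 2.11*p - 1.88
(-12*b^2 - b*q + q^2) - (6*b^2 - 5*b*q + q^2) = -18*b^2 + 4*b*q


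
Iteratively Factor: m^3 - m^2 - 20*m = (m - 5)*(m^2 + 4*m) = (m - 5)*(m + 4)*(m)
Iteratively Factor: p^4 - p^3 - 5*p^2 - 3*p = (p)*(p^3 - p^2 - 5*p - 3) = p*(p + 1)*(p^2 - 2*p - 3) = p*(p + 1)^2*(p - 3)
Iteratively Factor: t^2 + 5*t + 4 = (t + 4)*(t + 1)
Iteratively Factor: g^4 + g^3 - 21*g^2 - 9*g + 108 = (g - 3)*(g^3 + 4*g^2 - 9*g - 36) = (g - 3)*(g + 4)*(g^2 - 9) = (g - 3)^2*(g + 4)*(g + 3)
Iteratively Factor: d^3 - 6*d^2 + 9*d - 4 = (d - 1)*(d^2 - 5*d + 4) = (d - 4)*(d - 1)*(d - 1)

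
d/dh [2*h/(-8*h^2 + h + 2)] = 4*(4*h^2 + 1)/(64*h^4 - 16*h^3 - 31*h^2 + 4*h + 4)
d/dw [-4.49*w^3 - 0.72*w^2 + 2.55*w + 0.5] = -13.47*w^2 - 1.44*w + 2.55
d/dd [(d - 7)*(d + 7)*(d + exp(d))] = d^2*exp(d) + 3*d^2 + 2*d*exp(d) - 49*exp(d) - 49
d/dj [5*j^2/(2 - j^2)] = 20*j/(j^2 - 2)^2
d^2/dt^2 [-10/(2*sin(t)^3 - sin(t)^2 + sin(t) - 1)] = 10*(36*sin(t)^5 - 22*sin(t)^4 - 40*sin(t)^3 + 47*sin(t)^2 - 21*sin(t) - 5)*sin(t)/(2*sin(t)^3 - sin(t)^2 + sin(t) - 1)^3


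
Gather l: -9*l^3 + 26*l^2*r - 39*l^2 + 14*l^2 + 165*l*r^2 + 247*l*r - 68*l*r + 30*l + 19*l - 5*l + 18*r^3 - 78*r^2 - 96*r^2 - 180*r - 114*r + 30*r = -9*l^3 + l^2*(26*r - 25) + l*(165*r^2 + 179*r + 44) + 18*r^3 - 174*r^2 - 264*r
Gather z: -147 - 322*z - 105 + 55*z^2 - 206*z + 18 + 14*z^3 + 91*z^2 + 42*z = 14*z^3 + 146*z^2 - 486*z - 234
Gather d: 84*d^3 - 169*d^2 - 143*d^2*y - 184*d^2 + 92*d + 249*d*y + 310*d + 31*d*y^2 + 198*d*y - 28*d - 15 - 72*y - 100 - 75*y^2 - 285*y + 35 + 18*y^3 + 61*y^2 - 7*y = 84*d^3 + d^2*(-143*y - 353) + d*(31*y^2 + 447*y + 374) + 18*y^3 - 14*y^2 - 364*y - 80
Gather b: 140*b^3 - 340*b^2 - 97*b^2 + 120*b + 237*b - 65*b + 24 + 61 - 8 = 140*b^3 - 437*b^2 + 292*b + 77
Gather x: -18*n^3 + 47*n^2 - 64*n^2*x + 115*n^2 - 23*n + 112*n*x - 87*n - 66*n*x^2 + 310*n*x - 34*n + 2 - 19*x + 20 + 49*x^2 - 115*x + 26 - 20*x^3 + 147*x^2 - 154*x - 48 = -18*n^3 + 162*n^2 - 144*n - 20*x^3 + x^2*(196 - 66*n) + x*(-64*n^2 + 422*n - 288)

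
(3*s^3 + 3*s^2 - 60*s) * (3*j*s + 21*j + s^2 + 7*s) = 9*j*s^4 + 72*j*s^3 - 117*j*s^2 - 1260*j*s + 3*s^5 + 24*s^4 - 39*s^3 - 420*s^2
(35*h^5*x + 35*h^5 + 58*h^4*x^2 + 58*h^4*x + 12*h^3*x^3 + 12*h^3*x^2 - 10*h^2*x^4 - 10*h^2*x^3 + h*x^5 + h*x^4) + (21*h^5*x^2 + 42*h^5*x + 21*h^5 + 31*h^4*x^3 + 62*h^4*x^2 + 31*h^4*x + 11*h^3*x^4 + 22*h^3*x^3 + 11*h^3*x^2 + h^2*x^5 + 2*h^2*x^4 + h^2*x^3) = 21*h^5*x^2 + 77*h^5*x + 56*h^5 + 31*h^4*x^3 + 120*h^4*x^2 + 89*h^4*x + 11*h^3*x^4 + 34*h^3*x^3 + 23*h^3*x^2 + h^2*x^5 - 8*h^2*x^4 - 9*h^2*x^3 + h*x^5 + h*x^4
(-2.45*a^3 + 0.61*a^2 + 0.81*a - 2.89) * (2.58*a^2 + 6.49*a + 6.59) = -6.321*a^5 - 14.3267*a^4 - 10.0968*a^3 + 1.8206*a^2 - 13.4182*a - 19.0451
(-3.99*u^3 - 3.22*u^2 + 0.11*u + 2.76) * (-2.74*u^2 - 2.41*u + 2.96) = 10.9326*u^5 + 18.4387*u^4 - 4.3516*u^3 - 17.3587*u^2 - 6.326*u + 8.1696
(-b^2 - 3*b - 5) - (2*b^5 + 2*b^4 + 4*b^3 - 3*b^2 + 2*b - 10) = -2*b^5 - 2*b^4 - 4*b^3 + 2*b^2 - 5*b + 5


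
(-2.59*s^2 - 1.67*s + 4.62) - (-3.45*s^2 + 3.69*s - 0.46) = 0.86*s^2 - 5.36*s + 5.08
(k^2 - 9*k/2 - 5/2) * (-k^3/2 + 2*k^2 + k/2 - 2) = -k^5/2 + 17*k^4/4 - 29*k^3/4 - 37*k^2/4 + 31*k/4 + 5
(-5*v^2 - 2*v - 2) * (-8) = 40*v^2 + 16*v + 16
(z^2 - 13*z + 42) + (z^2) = 2*z^2 - 13*z + 42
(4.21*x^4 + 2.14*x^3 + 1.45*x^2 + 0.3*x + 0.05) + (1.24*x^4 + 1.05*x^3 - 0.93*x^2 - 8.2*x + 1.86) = 5.45*x^4 + 3.19*x^3 + 0.52*x^2 - 7.9*x + 1.91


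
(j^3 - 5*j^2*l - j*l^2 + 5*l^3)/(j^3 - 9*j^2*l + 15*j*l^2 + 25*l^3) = (j - l)/(j - 5*l)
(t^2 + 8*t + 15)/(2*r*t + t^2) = (t^2 + 8*t + 15)/(t*(2*r + t))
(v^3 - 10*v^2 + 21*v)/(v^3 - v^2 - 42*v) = (v - 3)/(v + 6)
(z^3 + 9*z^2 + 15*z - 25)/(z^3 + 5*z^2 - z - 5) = (z + 5)/(z + 1)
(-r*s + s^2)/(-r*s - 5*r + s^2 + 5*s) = s/(s + 5)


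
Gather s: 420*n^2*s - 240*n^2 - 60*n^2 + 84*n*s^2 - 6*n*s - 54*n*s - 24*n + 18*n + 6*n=-300*n^2 + 84*n*s^2 + s*(420*n^2 - 60*n)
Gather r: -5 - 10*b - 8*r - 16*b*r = -10*b + r*(-16*b - 8) - 5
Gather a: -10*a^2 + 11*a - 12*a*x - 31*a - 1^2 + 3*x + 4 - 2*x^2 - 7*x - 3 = -10*a^2 + a*(-12*x - 20) - 2*x^2 - 4*x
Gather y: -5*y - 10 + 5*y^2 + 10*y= 5*y^2 + 5*y - 10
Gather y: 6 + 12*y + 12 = 12*y + 18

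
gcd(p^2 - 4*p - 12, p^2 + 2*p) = p + 2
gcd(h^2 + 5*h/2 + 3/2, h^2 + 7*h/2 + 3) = h + 3/2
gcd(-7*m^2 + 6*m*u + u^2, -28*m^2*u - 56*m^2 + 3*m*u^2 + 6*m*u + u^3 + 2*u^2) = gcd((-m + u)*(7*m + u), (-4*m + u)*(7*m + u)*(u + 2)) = 7*m + u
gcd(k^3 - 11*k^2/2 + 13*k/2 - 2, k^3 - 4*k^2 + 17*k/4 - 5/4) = k^2 - 3*k/2 + 1/2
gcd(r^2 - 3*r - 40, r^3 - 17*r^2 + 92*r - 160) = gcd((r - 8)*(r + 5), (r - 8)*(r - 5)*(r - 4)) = r - 8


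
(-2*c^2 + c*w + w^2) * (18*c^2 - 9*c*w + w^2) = -36*c^4 + 36*c^3*w + 7*c^2*w^2 - 8*c*w^3 + w^4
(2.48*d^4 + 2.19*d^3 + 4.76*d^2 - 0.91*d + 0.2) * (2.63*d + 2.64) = 6.5224*d^5 + 12.3069*d^4 + 18.3004*d^3 + 10.1731*d^2 - 1.8764*d + 0.528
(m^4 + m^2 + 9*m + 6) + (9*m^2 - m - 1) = m^4 + 10*m^2 + 8*m + 5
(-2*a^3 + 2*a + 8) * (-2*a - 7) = 4*a^4 + 14*a^3 - 4*a^2 - 30*a - 56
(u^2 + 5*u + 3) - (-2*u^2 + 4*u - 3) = 3*u^2 + u + 6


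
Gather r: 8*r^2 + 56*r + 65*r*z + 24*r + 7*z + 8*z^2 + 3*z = 8*r^2 + r*(65*z + 80) + 8*z^2 + 10*z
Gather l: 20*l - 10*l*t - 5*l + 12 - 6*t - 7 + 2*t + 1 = l*(15 - 10*t) - 4*t + 6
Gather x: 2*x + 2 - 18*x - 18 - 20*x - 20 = -36*x - 36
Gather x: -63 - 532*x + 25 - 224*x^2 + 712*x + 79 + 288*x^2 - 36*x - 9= 64*x^2 + 144*x + 32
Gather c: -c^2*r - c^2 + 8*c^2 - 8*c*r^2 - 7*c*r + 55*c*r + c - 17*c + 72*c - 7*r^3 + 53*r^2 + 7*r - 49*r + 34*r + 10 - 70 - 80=c^2*(7 - r) + c*(-8*r^2 + 48*r + 56) - 7*r^3 + 53*r^2 - 8*r - 140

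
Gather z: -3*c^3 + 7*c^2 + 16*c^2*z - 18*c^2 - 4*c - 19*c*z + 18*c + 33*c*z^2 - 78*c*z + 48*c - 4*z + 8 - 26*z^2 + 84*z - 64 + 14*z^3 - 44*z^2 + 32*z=-3*c^3 - 11*c^2 + 62*c + 14*z^3 + z^2*(33*c - 70) + z*(16*c^2 - 97*c + 112) - 56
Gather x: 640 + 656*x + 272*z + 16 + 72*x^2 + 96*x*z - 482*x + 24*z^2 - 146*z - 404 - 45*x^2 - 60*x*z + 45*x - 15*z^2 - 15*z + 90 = 27*x^2 + x*(36*z + 219) + 9*z^2 + 111*z + 342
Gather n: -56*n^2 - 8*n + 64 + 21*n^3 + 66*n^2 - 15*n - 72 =21*n^3 + 10*n^2 - 23*n - 8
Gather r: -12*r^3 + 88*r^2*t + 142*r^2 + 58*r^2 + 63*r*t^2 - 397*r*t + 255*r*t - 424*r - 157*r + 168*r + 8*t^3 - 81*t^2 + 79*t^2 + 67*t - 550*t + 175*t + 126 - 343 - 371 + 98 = -12*r^3 + r^2*(88*t + 200) + r*(63*t^2 - 142*t - 413) + 8*t^3 - 2*t^2 - 308*t - 490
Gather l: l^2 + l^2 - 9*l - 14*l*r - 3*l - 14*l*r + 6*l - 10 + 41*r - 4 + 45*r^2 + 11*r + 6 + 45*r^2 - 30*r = 2*l^2 + l*(-28*r - 6) + 90*r^2 + 22*r - 8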